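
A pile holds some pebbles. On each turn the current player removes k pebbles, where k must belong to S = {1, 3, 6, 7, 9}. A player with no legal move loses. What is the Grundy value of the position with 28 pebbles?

0

G(0) = 0
G(1) = mex{0} = 1
G(2) = mex{1} = 0
G(3) = mex{0,0} = 1
G(4) = mex{1,1} = 0
G(5) = mex{0,0} = 1
G(6) = mex{1,1,0} = 2
G(7) = mex{2,0,1,0} = 3
G(8) = mex{3,1,0,1} = 2
G(9) = mex{2,2,1,0,0} = 3
G(10) = mex{3,3,0,1,1} = 2
G(11) = mex{2,2,1,0,0} = 3
G(12) = mex{3,3,2,1,1} = 0
G(13) = mex{0,2,3,2,0} = 1
G(14) = mex{1,3,2,3,1} = 0
G(15) = mex{0,0,3,2,2} = 1
G(16) = mex{1,1,2,3,3} = 0
G(17) = mex{0,0,3,2,2} = 1
G(18) = mex{1,1,0,3,3} = 2
G(19) = mex{2,0,1,0,2} = 3
G(20) = mex{3,1,0,1,3} = 2
G(21) = mex{2,2,1,0,0} = 3
G(22) = mex{3,3,0,1,1} = 2
G(23) = mex{2,2,1,0,0} = 3
G(24) = mex{3,3,2,1,1} = 0
G(25) = mex{0,2,3,2,0} = 1
G(26) = mex{1,3,2,3,1} = 0
G(27) = mex{0,0,3,2,2} = 1
G(28) = mex{1,1,2,3,3} = 0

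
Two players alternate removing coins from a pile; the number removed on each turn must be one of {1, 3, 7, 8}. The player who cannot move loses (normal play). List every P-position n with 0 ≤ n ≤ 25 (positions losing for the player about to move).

G(0) = 0
G(1) = mex{0} = 1
G(2) = mex{1} = 0
G(3) = mex{0,0} = 1
G(4) = mex{1,1} = 0
G(5) = mex{0,0} = 1
G(6) = mex{1,1} = 0
G(7) = mex{0,0,0} = 1
G(8) = mex{1,1,1,0} = 2
G(9) = mex{2,0,0,1} = 3
G(10) = mex{3,1,1,0} = 2
G(11) = mex{2,2,0,1} = 3
G(12) = mex{3,3,1,0} = 2
G(13) = mex{2,2,0,1} = 3
G(14) = mex{3,3,1,0} = 2
G(15) = mex{2,2,2,1} = 0
G(16) = mex{0,3,3,2} = 1
G(17) = mex{1,2,2,3} = 0
G(18) = mex{0,0,3,2} = 1
G(19) = mex{1,1,2,3} = 0
G(20) = mex{0,0,3,2} = 1
G(21) = mex{1,1,2,3} = 0
G(22) = mex{0,0,0,2} = 1
G(23) = mex{1,1,1,0} = 2
G(24) = mex{2,0,0,1} = 3
G(25) = mex{3,1,1,0} = 2
P-positions are exactly the n with G(n) = 0.

0, 2, 4, 6, 15, 17, 19, 21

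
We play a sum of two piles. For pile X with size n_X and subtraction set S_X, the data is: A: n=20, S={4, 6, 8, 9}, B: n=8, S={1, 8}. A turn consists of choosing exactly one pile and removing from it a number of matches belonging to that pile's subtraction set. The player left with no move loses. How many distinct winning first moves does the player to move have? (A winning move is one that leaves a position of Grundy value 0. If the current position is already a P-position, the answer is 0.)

2

Pile A, S = {4, 6, 8, 9}:
n :  0  1  2  3  4  5  6  7  8  9 10 11 12 13 14 15 16 17 18 19 20
G :  0  0  0  0  1  1  1  1  2  2  2  2  3  0  0  0  0  1  1  1  1
G_A(20) = 1.
Pile B, S = {1, 8}:
G(0) = 0
G(1) = mex{0} = 1
G(2) = mex{1} = 0
G(3) = mex{0} = 1
G(4) = mex{1} = 0
G(5) = mex{0} = 1
G(6) = mex{1} = 0
G(7) = mex{0} = 1
G(8) = mex{1,0} = 2
G_B(8) = 2.
Combined Grundy value = 1 ⊕ 2 = 3.
A winning move leaves total XOR = 0, i.e. changes one component's Grundy value g to g ⊕ X where X is the current total.
Pile A: need g' = 1⊕3 = 2. Options: 20−4→G=0, 20−6→G=0, 20−8→G=3, 20−9→G=2. Hits: 1.
Pile B: need g' = 2⊕3 = 1. Options: 8−1→G=1, 8−8→G=0. Hits: 1.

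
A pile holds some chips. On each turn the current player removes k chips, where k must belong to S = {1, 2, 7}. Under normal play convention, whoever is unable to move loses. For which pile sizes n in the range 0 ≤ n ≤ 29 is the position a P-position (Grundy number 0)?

G(0) = 0
G(1) = mex{0} = 1
G(2) = mex{1,0} = 2
G(3) = mex{2,1} = 0
G(4) = mex{0,2} = 1
G(5) = mex{1,0} = 2
G(6) = mex{2,1} = 0
G(7) = mex{0,2,0} = 1
G(8) = mex{1,0,1} = 2
G(9) = mex{2,1,2} = 0
G(10) = mex{0,2,0} = 1
G(11) = mex{1,0,1} = 2
G(12) = mex{2,1,2} = 0
G(13) = mex{0,2,0} = 1
G(14) = mex{1,0,1} = 2
G(15) = mex{2,1,2} = 0
G(16) = mex{0,2,0} = 1
G(17) = mex{1,0,1} = 2
G(18) = mex{2,1,2} = 0
G(19) = mex{0,2,0} = 1
G(20) = mex{1,0,1} = 2
G(21) = mex{2,1,2} = 0
G(22) = mex{0,2,0} = 1
G(23) = mex{1,0,1} = 2
G(24) = mex{2,1,2} = 0
G(25) = mex{0,2,0} = 1
G(26) = mex{1,0,1} = 2
G(27) = mex{2,1,2} = 0
G(28) = mex{0,2,0} = 1
G(29) = mex{1,0,1} = 2
P-positions are exactly the n with G(n) = 0.

0, 3, 6, 9, 12, 15, 18, 21, 24, 27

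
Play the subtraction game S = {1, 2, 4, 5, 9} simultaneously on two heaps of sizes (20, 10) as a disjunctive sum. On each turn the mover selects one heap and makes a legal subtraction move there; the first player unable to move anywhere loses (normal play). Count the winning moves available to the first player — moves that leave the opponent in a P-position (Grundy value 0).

All heaps use S = {1, 2, 4, 5, 9}:
n :  0  1  2  3  4  5  6  7  8  9 10 11 12 13 14 15 16 17 18 19 20
G :  0  1  2  0  1  2  0  1  2  3  4  5  3  0  1  2  0  1  2  0  1
Heap A: G(20) = 1.
Heap B: G(10) = 4.
Combined Grundy value = 1 ⊕ 4 = 5.
A winning move leaves total XOR = 0, i.e. changes one component's Grundy value g to g ⊕ X where X is the current total.
Heap A: need g' = 1⊕5 = 4. Options: 20−1→G=0, 20−2→G=2, 20−4→G=0, 20−5→G=2, 20−9→G=5. Hits: 0.
Heap B: need g' = 4⊕5 = 1. Options: 10−1→G=3, 10−2→G=2, 10−4→G=0, 10−5→G=2, 10−9→G=1. Hits: 1.

1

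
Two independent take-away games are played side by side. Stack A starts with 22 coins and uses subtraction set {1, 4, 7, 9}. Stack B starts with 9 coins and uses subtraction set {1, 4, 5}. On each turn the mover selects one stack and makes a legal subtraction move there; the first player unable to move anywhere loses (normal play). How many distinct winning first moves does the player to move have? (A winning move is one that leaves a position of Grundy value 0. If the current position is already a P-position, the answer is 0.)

Stack A, S = {1, 4, 7, 9}:
n :  0  1  2  3  4  5  6  7  8  9 10 11 12 13 14 15 16 17 18 19 20 21 22
G :  0  1  0  1  2  0  1  2  0  1  0  1  2  0  1  2  0  1  0  1  2  0  1
G_A(22) = 1.
Stack B, S = {1, 4, 5}:
n : 0 1 2 3 4 5 6 7 8 9
G : 0 1 0 1 2 3 2 3 0 1
G_B(9) = 1.
Combined Grundy value = 1 ⊕ 1 = 0.
A winning move leaves total XOR = 0, i.e. changes one component's Grundy value g to g ⊕ X where X is the current total.
Stack A: target g' = 1⊕0 = 1, but every legal move changes the Grundy value (mex property), so 0 moves.
Stack B: target g' = 1⊕0 = 1, but every legal move changes the Grundy value (mex property), so 0 moves.

0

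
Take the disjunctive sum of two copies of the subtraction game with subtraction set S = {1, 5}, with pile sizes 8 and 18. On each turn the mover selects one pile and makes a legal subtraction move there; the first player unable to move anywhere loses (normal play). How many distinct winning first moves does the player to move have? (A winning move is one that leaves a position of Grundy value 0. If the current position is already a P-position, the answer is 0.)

0

All piles use S = {1, 5}:
n :  0  1  2  3  4  5  6  7  8  9 10 11 12 13 14 15 16 17 18
G :  0  1  0  1  0  1  0  1  0  1  0  1  0  1  0  1  0  1  0
Pile A: G(8) = 0.
Pile B: G(18) = 0.
Combined Grundy value = 0 ⊕ 0 = 0.
A winning move leaves total XOR = 0, i.e. changes one component's Grundy value g to g ⊕ X where X is the current total.
Pile A: target g' = 0⊕0 = 0, but every legal move changes the Grundy value (mex property), so 0 moves.
Pile B: target g' = 0⊕0 = 0, but every legal move changes the Grundy value (mex property), so 0 moves.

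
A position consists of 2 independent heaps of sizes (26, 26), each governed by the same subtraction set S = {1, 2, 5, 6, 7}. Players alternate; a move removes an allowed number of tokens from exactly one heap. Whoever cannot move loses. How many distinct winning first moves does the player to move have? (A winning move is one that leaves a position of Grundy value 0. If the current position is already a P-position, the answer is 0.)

All heaps use S = {1, 2, 5, 6, 7}:
n :  0  1  2  3  4  5  6  7  8  9 10 11 12 13 14 15 16 17 18 19 20 21 22 23 24 25 26
G :  0  1  2  0  1  2  3  4  5  3  4  0  1  2  0  1  2  3  4  5  3  4  0  1  2  0  1
Heap A: G(26) = 1.
Heap B: G(26) = 1.
Combined Grundy value = 1 ⊕ 1 = 0.
A winning move leaves total XOR = 0, i.e. changes one component's Grundy value g to g ⊕ X where X is the current total.
Heap A: target g' = 1⊕0 = 1, but every legal move changes the Grundy value (mex property), so 0 moves.
Heap B: target g' = 1⊕0 = 1, but every legal move changes the Grundy value (mex property), so 0 moves.

0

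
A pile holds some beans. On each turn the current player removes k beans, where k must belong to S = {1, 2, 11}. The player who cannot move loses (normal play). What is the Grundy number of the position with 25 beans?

1

G(0) = 0
G(1) = mex{0} = 1
G(2) = mex{1,0} = 2
G(3) = mex{2,1} = 0
G(4) = mex{0,2} = 1
G(5) = mex{1,0} = 2
G(6) = mex{2,1} = 0
G(7) = mex{0,2} = 1
G(8) = mex{1,0} = 2
G(9) = mex{2,1} = 0
G(10) = mex{0,2} = 1
G(11) = mex{1,0,0} = 2
G(12) = mex{2,1,1} = 0
G(13) = mex{0,2,2} = 1
G(14) = mex{1,0,0} = 2
G(15) = mex{2,1,1} = 0
G(16) = mex{0,2,2} = 1
G(17) = mex{1,0,0} = 2
G(18) = mex{2,1,1} = 0
G(19) = mex{0,2,2} = 1
G(20) = mex{1,0,0} = 2
G(21) = mex{2,1,1} = 0
G(22) = mex{0,2,2} = 1
G(23) = mex{1,0,0} = 2
G(24) = mex{2,1,1} = 0
G(25) = mex{0,2,2} = 1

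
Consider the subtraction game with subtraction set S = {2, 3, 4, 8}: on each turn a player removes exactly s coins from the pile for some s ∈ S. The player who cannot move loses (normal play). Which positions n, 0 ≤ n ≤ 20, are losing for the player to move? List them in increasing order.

0, 1, 6, 7, 12, 13, 18, 19

n :  0  1  2  3  4  5  6  7  8  9 10 11 12 13 14 15 16 17 18 19 20
G :  0  0  1  1  2  2  0  0  1  1  2  2  0  0  1  1  2  2  0  0  1
P-positions are exactly the n with G(n) = 0.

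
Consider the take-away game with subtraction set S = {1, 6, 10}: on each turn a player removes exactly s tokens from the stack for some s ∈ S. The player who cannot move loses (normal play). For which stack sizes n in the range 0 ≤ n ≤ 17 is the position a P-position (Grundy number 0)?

n :  0  1  2  3  4  5  6  7  8  9 10 11 12 13 14 15 16 17
G :  0  1  0  1  0  1  2  0  1  0  1  0  1  2  3  2  0  1
P-positions are exactly the n with G(n) = 0.

0, 2, 4, 7, 9, 11, 16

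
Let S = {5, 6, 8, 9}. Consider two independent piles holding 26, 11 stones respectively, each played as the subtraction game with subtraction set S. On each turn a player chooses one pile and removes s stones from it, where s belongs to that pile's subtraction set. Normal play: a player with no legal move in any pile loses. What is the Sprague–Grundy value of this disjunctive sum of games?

0

All piles use S = {5, 6, 8, 9}:
n :  0  1  2  3  4  5  6  7  8  9 10 11 12 13 14 15 16 17 18 19 20 21 22 23 24 25 26
G :  0  0  0  0  0  1  1  1  1  1  2  2  2  2  0  0  0  0  0  1  1  1  1  1  2  2  2
Pile A: G(26) = 2.
Pile B: G(11) = 2.
Combined Grundy value = 2 ⊕ 2 = 0.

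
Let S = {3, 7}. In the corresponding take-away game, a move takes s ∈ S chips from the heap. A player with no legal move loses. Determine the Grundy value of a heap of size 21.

0

n :  0  1  2  3  4  5  6  7  8  9 10 11 12 13 14 15 16 17 18 19 20 21
G :  0  0  0  1  1  1  0  2  2  1  0  0  0  1  1  1  0  2  2  1  0  0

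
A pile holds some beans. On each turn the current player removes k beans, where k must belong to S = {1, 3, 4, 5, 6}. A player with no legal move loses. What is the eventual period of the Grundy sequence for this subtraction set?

9

G(0) = 0
G(1) = mex{0} = 1
G(2) = mex{1} = 0
G(3) = mex{0,0} = 1
G(4) = mex{1,1,0} = 2
G(5) = mex{2,0,1,0} = 3
G(6) = mex{3,1,0,1,0} = 2
G(7) = mex{2,2,1,0,1} = 3
G(8) = mex{3,3,2,1,0} = 4
G(9) = mex{4,2,3,2,1} = 0
G(10) = mex{0,3,2,3,2} = 1
G(11) = mex{1,4,3,2,3} = 0
G(12) = mex{0,0,4,3,2} = 1
G(13) = mex{1,1,0,4,3} = 2
G(14) = mex{2,0,1,0,4} = 3
G(15) = mex{3,1,0,1,0} = 2
G(16) = mex{2,2,1,0,1} = 3
G(17) = mex{3,3,2,1,0} = 4
G(18) = mex{4,2,3,2,1} = 0
G(19) = mex{0,3,2,3,2} = 1
G(n+9) = G(n) holds for n = 0,…,5 (a full window of length max(S) = 6), so the sequence is purely periodic with period 9.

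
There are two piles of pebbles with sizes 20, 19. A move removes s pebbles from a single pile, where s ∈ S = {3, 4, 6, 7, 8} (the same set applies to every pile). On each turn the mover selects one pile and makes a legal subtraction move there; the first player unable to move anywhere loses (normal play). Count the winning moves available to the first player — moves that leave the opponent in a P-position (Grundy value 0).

All piles use S = {3, 4, 6, 7, 8}:
G(0) = 0
G(1) = mex{} = 0
G(2) = mex{} = 0
G(3) = mex{0} = 1
G(4) = mex{0,0} = 1
G(5) = mex{0,0} = 1
G(6) = mex{1,0,0} = 2
G(7) = mex{1,1,0,0} = 2
G(8) = mex{1,1,0,0,0} = 2
G(9) = mex{2,1,1,0,0} = 3
G(10) = mex{2,2,1,1,0} = 3
G(11) = mex{2,2,1,1,1} = 0
G(12) = mex{3,2,2,1,1} = 0
G(13) = mex{3,3,2,2,1} = 0
G(14) = mex{0,3,2,2,2} = 1
G(15) = mex{0,0,3,2,2} = 1
G(16) = mex{0,0,3,3,2} = 1
G(17) = mex{1,0,0,3,3} = 2
G(18) = mex{1,1,0,0,3} = 2
G(19) = mex{1,1,0,0,0} = 2
G(20) = mex{2,1,1,0,0} = 3
Pile A: G(20) = 3.
Pile B: G(19) = 2.
Combined Grundy value = 3 ⊕ 2 = 1.
A winning move leaves total XOR = 0, i.e. changes one component's Grundy value g to g ⊕ X where X is the current total.
Pile A: need g' = 3⊕1 = 2. Options: 20−3→G=2, 20−4→G=1, 20−6→G=1, 20−7→G=0, 20−8→G=0. Hits: 1.
Pile B: need g' = 2⊕1 = 3. Options: 19−3→G=1, 19−4→G=1, 19−6→G=0, 19−7→G=0, 19−8→G=0. Hits: 0.

1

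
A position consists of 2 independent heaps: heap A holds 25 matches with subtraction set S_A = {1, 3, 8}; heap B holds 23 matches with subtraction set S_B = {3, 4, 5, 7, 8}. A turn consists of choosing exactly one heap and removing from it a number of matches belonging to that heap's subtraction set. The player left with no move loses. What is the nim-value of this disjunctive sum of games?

1

Heap A, S = {1, 3, 8}:
G(0) = 0
G(1) = mex{0} = 1
G(2) = mex{1} = 0
G(3) = mex{0,0} = 1
G(4) = mex{1,1} = 0
G(5) = mex{0,0} = 1
G(6) = mex{1,1} = 0
G(7) = mex{0,0} = 1
G(8) = mex{1,1,0} = 2
G(9) = mex{2,0,1} = 3
G(10) = mex{3,1,0} = 2
G(11) = mex{2,2,1} = 0
G(12) = mex{0,3,0} = 1
G(13) = mex{1,2,1} = 0
G(14) = mex{0,0,0} = 1
G(15) = mex{1,1,1} = 0
G(16) = mex{0,0,2} = 1
G(17) = mex{1,1,3} = 0
G(18) = mex{0,0,2} = 1
G(19) = mex{1,1,0} = 2
G(20) = mex{2,0,1} = 3
G(21) = mex{3,1,0} = 2
G(22) = mex{2,2,1} = 0
G(23) = mex{0,3,0} = 1
G(24) = mex{1,2,1} = 0
G(25) = mex{0,0,0} = 1
G_A(25) = 1.
Heap B, S = {3, 4, 5, 7, 8}:
G(0) = 0
G(1) = mex{} = 0
G(2) = mex{} = 0
G(3) = mex{0} = 1
G(4) = mex{0,0} = 1
G(5) = mex{0,0,0} = 1
G(6) = mex{1,0,0} = 2
G(7) = mex{1,1,0,0} = 2
G(8) = mex{1,1,1,0,0} = 2
G(9) = mex{2,1,1,0,0} = 3
G(10) = mex{2,2,1,1,0} = 3
G(11) = mex{2,2,2,1,1} = 0
G(12) = mex{3,2,2,1,1} = 0
G(13) = mex{3,3,2,2,1} = 0
G(14) = mex{0,3,3,2,2} = 1
G(15) = mex{0,0,3,2,2} = 1
G(16) = mex{0,0,0,3,2} = 1
G(17) = mex{1,0,0,3,3} = 2
G(18) = mex{1,1,0,0,3} = 2
G(19) = mex{1,1,1,0,0} = 2
G(20) = mex{2,1,1,0,0} = 3
G(21) = mex{2,2,1,1,0} = 3
G(22) = mex{2,2,2,1,1} = 0
G(23) = mex{3,2,2,1,1} = 0
G_B(23) = 0.
Combined Grundy value = 1 ⊕ 0 = 1.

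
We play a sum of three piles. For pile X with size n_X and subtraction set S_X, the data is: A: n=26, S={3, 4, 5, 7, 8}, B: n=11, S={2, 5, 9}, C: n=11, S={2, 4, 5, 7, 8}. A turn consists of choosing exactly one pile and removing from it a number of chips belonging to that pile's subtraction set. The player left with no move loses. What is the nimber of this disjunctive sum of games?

1

Pile A, S = {3, 4, 5, 7, 8}:
n :  0  1  2  3  4  5  6  7  8  9 10 11 12 13 14 15 16 17 18 19 20 21 22 23 24 25 26
G :  0  0  0  1  1  1  2  2  2  3  3  0  0  0  1  1  1  2  2  2  3  3  0  0  0  1  1
G_A(26) = 1.
Pile B, S = {2, 5, 9}:
G(0) = 0
G(1) = mex{} = 0
G(2) = mex{0} = 1
G(3) = mex{0} = 1
G(4) = mex{1} = 0
G(5) = mex{1,0} = 2
G(6) = mex{0,0} = 1
G(7) = mex{2,1} = 0
G(8) = mex{1,1} = 0
G(9) = mex{0,0,0} = 1
G(10) = mex{0,2,0} = 1
G(11) = mex{1,1,1} = 0
G_B(11) = 0.
Pile C, S = {2, 4, 5, 7, 8}:
G(0) = 0
G(1) = mex{} = 0
G(2) = mex{0} = 1
G(3) = mex{0} = 1
G(4) = mex{1,0} = 2
G(5) = mex{1,0,0} = 2
G(6) = mex{2,1,0} = 3
G(7) = mex{2,1,1,0} = 3
G(8) = mex{3,2,1,0,0} = 4
G(9) = mex{3,2,2,1,0} = 4
G(10) = mex{4,3,2,1,1} = 0
G(11) = mex{4,3,3,2,1} = 0
G_C(11) = 0.
Combined Grundy value = 1 ⊕ 0 ⊕ 0 = 1.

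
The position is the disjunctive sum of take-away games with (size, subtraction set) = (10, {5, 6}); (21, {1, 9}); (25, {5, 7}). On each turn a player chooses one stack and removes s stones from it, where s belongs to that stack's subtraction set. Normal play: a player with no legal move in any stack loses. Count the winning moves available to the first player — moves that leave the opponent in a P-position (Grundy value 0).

1

Stack A, S = {5, 6}:
n :  0  1  2  3  4  5  6  7  8  9 10
G :  0  0  0  0  0  1  1  1  1  1  2
G_A(10) = 2.
Stack B, S = {1, 9}:
n :  0  1  2  3  4  5  6  7  8  9 10 11 12 13 14 15 16 17 18 19 20 21
G :  0  1  0  1  0  1  0  1  0  1  0  1  0  1  0  1  0  1  0  1  0  1
G_B(21) = 1.
Stack C, S = {5, 7}:
n :  0  1  2  3  4  5  6  7  8  9 10 11 12 13 14 15 16 17 18 19 20 21 22 23 24 25
G :  0  0  0  0  0  1  1  1  1  1  2  2  0  0  0  0  0  1  1  1  1  1  2  2  0  0
G_C(25) = 0.
Combined Grundy value = 2 ⊕ 1 ⊕ 0 = 3.
A winning move leaves total XOR = 0, i.e. changes one component's Grundy value g to g ⊕ X where X is the current total.
Stack A: need g' = 2⊕3 = 1. Options: 10−5→G=1, 10−6→G=0. Hits: 1.
Stack B: need g' = 1⊕3 = 2. Options: 21−1→G=0, 21−9→G=0. Hits: 0.
Stack C: need g' = 0⊕3 = 3. Options: 25−5→G=1, 25−7→G=1. Hits: 0.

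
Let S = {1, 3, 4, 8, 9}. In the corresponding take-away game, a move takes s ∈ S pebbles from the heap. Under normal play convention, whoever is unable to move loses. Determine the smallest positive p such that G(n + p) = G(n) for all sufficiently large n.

G(0) = 0
G(1) = mex{0} = 1
G(2) = mex{1} = 0
G(3) = mex{0,0} = 1
G(4) = mex{1,1,0} = 2
G(5) = mex{2,0,1} = 3
G(6) = mex{3,1,0} = 2
G(7) = mex{2,2,1} = 0
G(8) = mex{0,3,2,0} = 1
G(9) = mex{1,2,3,1,0} = 4
G(10) = mex{4,0,2,0,1} = 3
G(11) = mex{3,1,0,1,0} = 2
G(12) = mex{2,4,1,2,1} = 0
G(13) = mex{0,3,4,3,2} = 1
G(14) = mex{1,2,3,2,3} = 0
G(15) = mex{0,0,2,0,2} = 1
G(16) = mex{1,1,0,1,0} = 2
G(17) = mex{2,0,1,4,1} = 3
G(18) = mex{3,1,0,3,4} = 2
G(19) = mex{2,2,1,2,3} = 0
G(20) = mex{0,3,2,0,2} = 1
G(21) = mex{1,2,3,1,0} = 4
G(22) = mex{4,0,2,0,1} = 3
G(23) = mex{3,1,0,1,0} = 2
G(24) = mex{2,4,1,2,1} = 0
G(25) = mex{0,3,4,3,2} = 1
G(n+12) = G(n) holds for n = 0,…,8 (a full window of length max(S) = 9), so the sequence is purely periodic with period 12.

12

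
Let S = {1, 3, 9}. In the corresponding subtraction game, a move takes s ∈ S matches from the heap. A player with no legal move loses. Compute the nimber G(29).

1

n :  0  1  2  3  4  5  6  7  8  9 10 11 12 13 14 15 16 17 18 19 20 21 22 23 24 25 26 27 28 29
G :  0  1  0  1  0  1  0  1  0  1  0  1  0  1  0  1  0  1  0  1  0  1  0  1  0  1  0  1  0  1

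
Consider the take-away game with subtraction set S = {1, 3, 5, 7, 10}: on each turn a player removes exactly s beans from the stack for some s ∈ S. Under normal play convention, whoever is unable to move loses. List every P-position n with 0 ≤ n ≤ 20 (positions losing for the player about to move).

0, 2, 4, 6, 8, 17, 19

n :  0  1  2  3  4  5  6  7  8  9 10 11 12 13 14 15 16 17 18 19 20
G :  0  1  0  1  0  1  0  1  0  1  2  3  2  3  2  3  2  0  1  0  1
P-positions are exactly the n with G(n) = 0.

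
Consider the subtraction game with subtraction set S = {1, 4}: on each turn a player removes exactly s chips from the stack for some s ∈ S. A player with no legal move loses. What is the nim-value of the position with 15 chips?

G(0) = 0
G(1) = mex{0} = 1
G(2) = mex{1} = 0
G(3) = mex{0} = 1
G(4) = mex{1,0} = 2
G(5) = mex{2,1} = 0
G(6) = mex{0,0} = 1
G(7) = mex{1,1} = 0
G(8) = mex{0,2} = 1
G(9) = mex{1,0} = 2
G(10) = mex{2,1} = 0
G(11) = mex{0,0} = 1
G(12) = mex{1,1} = 0
G(13) = mex{0,2} = 1
G(14) = mex{1,0} = 2
G(15) = mex{2,1} = 0

0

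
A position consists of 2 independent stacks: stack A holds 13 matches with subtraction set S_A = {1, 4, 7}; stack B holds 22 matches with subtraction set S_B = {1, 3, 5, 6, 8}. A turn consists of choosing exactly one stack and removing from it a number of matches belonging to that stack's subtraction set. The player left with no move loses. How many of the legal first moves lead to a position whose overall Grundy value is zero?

Stack A, S = {1, 4, 7}:
n :  0  1  2  3  4  5  6  7  8  9 10 11 12 13
G :  0  1  0  1  2  0  1  2  0  1  0  1  2  0
G_A(13) = 0.
Stack B, S = {1, 3, 5, 6, 8}:
n :  0  1  2  3  4  5  6  7  8  9 10 11 12 13 14 15 16 17 18 19 20 21 22
G :  0  1  0  1  0  1  2  3  2  3  2  0  1  0  1  0  1  2  3  2  3  2  0
G_B(22) = 0.
Combined Grundy value = 0 ⊕ 0 = 0.
A winning move leaves total XOR = 0, i.e. changes one component's Grundy value g to g ⊕ X where X is the current total.
Stack A: target g' = 0⊕0 = 0, but every legal move changes the Grundy value (mex property), so 0 moves.
Stack B: target g' = 0⊕0 = 0, but every legal move changes the Grundy value (mex property), so 0 moves.

0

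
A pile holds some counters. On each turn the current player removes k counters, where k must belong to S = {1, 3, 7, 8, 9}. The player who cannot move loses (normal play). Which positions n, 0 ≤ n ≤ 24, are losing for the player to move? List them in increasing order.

n :  0  1  2  3  4  5  6  7  8  9 10 11 12 13 14 15 16 17 18 19 20 21 22 23 24
G :  0  1  0  1  0  1  0  1  2  3  2  3  2  3  2  3  0  1  0  1  0  1  0  1  2
P-positions are exactly the n with G(n) = 0.

0, 2, 4, 6, 16, 18, 20, 22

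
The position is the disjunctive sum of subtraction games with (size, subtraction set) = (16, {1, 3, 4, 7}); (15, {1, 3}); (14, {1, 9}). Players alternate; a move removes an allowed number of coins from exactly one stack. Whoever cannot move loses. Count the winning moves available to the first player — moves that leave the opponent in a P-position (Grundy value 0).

5

Stack A, S = {1, 3, 4, 7}:
n :  0  1  2  3  4  5  6  7  8  9 10 11 12 13 14 15 16
G :  0  1  0  1  2  3  2  3  0  1  0  1  2  3  2  3  0
G_A(16) = 0.
Stack B, S = {1, 3}:
n :  0  1  2  3  4  5  6  7  8  9 10 11 12 13 14 15
G :  0  1  0  1  0  1  0  1  0  1  0  1  0  1  0  1
G_B(15) = 1.
Stack C, S = {1, 9}:
G(0) = 0
G(1) = mex{0} = 1
G(2) = mex{1} = 0
G(3) = mex{0} = 1
G(4) = mex{1} = 0
G(5) = mex{0} = 1
G(6) = mex{1} = 0
G(7) = mex{0} = 1
G(8) = mex{1} = 0
G(9) = mex{0,0} = 1
G(10) = mex{1,1} = 0
G(11) = mex{0,0} = 1
G(12) = mex{1,1} = 0
G(13) = mex{0,0} = 1
G(14) = mex{1,1} = 0
G_C(14) = 0.
Combined Grundy value = 0 ⊕ 1 ⊕ 0 = 1.
A winning move leaves total XOR = 0, i.e. changes one component's Grundy value g to g ⊕ X where X is the current total.
Stack A: need g' = 0⊕1 = 1. Options: 16−1→G=3, 16−3→G=3, 16−4→G=2, 16−7→G=1. Hits: 1.
Stack B: need g' = 1⊕1 = 0. Options: 15−1→G=0, 15−3→G=0. Hits: 2.
Stack C: need g' = 0⊕1 = 1. Options: 14−1→G=1, 14−9→G=1. Hits: 2.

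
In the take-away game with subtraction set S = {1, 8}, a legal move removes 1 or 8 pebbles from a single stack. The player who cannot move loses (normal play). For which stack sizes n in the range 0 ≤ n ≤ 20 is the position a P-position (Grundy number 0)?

n :  0  1  2  3  4  5  6  7  8  9 10 11 12 13 14 15 16 17 18 19 20
G :  0  1  0  1  0  1  0  1  2  0  1  0  1  0  1  0  1  2  0  1  0
P-positions are exactly the n with G(n) = 0.

0, 2, 4, 6, 9, 11, 13, 15, 18, 20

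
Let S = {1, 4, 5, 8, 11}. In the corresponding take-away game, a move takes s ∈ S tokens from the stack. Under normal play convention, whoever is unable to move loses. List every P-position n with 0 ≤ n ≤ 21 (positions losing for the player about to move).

n :  0  1  2  3  4  5  6  7  8  9 10 11 12 13 14 15 16 17 18 19 20 21
G :  0  1  0  1  2  3  2  3  4  0  1  4  0  1  3  0  1  3  0  1  2  0
P-positions are exactly the n with G(n) = 0.

0, 2, 9, 12, 15, 18, 21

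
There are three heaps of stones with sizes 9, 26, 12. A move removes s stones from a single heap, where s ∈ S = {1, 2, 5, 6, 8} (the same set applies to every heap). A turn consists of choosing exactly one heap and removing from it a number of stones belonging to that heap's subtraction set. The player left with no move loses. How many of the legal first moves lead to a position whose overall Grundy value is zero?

All heaps use S = {1, 2, 5, 6, 8}:
n :  0  1  2  3  4  5  6  7  8  9 10 11 12 13 14 15 16 17 18 19 20 21 22 23 24 25 26
G :  0  1  2  0  1  2  3  0  1  2  0  1  2  3  0  1  2  0  1  2  3  0  1  2  0  1  2
Heap A: G(9) = 2.
Heap B: G(26) = 2.
Heap C: G(12) = 2.
Combined Grundy value = 2 ⊕ 2 ⊕ 2 = 2.
A winning move leaves total XOR = 0, i.e. changes one component's Grundy value g to g ⊕ X where X is the current total.
Heap A: need g' = 2⊕2 = 0. Options: 9−1→G=1, 9−2→G=0, 9−5→G=1, 9−6→G=0, 9−8→G=1. Hits: 2.
Heap B: need g' = 2⊕2 = 0. Options: 26−1→G=1, 26−2→G=0, 26−5→G=0, 26−6→G=3, 26−8→G=1. Hits: 2.
Heap C: need g' = 2⊕2 = 0. Options: 12−1→G=1, 12−2→G=0, 12−5→G=0, 12−6→G=3, 12−8→G=1. Hits: 2.

6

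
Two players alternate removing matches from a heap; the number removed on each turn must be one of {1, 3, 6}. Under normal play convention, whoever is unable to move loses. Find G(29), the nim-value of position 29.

0

G(0) = 0
G(1) = mex{0} = 1
G(2) = mex{1} = 0
G(3) = mex{0,0} = 1
G(4) = mex{1,1} = 0
G(5) = mex{0,0} = 1
G(6) = mex{1,1,0} = 2
G(7) = mex{2,0,1} = 3
G(8) = mex{3,1,0} = 2
G(9) = mex{2,2,1} = 0
G(10) = mex{0,3,0} = 1
G(11) = mex{1,2,1} = 0
G(12) = mex{0,0,2} = 1
G(13) = mex{1,1,3} = 0
G(14) = mex{0,0,2} = 1
G(15) = mex{1,1,0} = 2
G(16) = mex{2,0,1} = 3
G(17) = mex{3,1,0} = 2
G(18) = mex{2,2,1} = 0
G(19) = mex{0,3,0} = 1
G(20) = mex{1,2,1} = 0
G(21) = mex{0,0,2} = 1
G(22) = mex{1,1,3} = 0
G(23) = mex{0,0,2} = 1
G(24) = mex{1,1,0} = 2
G(25) = mex{2,0,1} = 3
G(26) = mex{3,1,0} = 2
G(27) = mex{2,2,1} = 0
G(28) = mex{0,3,0} = 1
G(29) = mex{1,2,1} = 0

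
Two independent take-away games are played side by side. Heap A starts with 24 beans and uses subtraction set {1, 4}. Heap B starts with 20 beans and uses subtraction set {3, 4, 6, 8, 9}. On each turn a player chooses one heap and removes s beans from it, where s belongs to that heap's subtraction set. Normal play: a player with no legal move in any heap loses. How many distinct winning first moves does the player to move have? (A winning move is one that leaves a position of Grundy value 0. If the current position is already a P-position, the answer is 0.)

0

Heap A, S = {1, 4}:
n :  0  1  2  3  4  5  6  7  8  9 10 11 12 13 14 15 16 17 18 19 20 21 22 23 24
G :  0  1  0  1  2  0  1  0  1  2  0  1  0  1  2  0  1  0  1  2  0  1  0  1  2
G_A(24) = 2.
Heap B, S = {3, 4, 6, 8, 9}:
G(0) = 0
G(1) = mex{} = 0
G(2) = mex{} = 0
G(3) = mex{0} = 1
G(4) = mex{0,0} = 1
G(5) = mex{0,0} = 1
G(6) = mex{1,0,0} = 2
G(7) = mex{1,1,0} = 2
G(8) = mex{1,1,0,0} = 2
G(9) = mex{2,1,1,0,0} = 3
G(10) = mex{2,2,1,0,0} = 3
G(11) = mex{2,2,1,1,0} = 3
G(12) = mex{3,2,2,1,1} = 0
G(13) = mex{3,3,2,1,1} = 0
G(14) = mex{3,3,2,2,1} = 0
G(15) = mex{0,3,3,2,2} = 1
G(16) = mex{0,0,3,2,2} = 1
G(17) = mex{0,0,3,3,2} = 1
G(18) = mex{1,0,0,3,3} = 2
G(19) = mex{1,1,0,3,3} = 2
G(20) = mex{1,1,0,0,3} = 2
G_B(20) = 2.
Combined Grundy value = 2 ⊕ 2 = 0.
A winning move leaves total XOR = 0, i.e. changes one component's Grundy value g to g ⊕ X where X is the current total.
Heap A: target g' = 2⊕0 = 2, but every legal move changes the Grundy value (mex property), so 0 moves.
Heap B: target g' = 2⊕0 = 2, but every legal move changes the Grundy value (mex property), so 0 moves.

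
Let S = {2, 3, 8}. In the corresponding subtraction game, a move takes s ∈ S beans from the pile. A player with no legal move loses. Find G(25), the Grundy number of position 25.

G(0) = 0
G(1) = mex{} = 0
G(2) = mex{0} = 1
G(3) = mex{0,0} = 1
G(4) = mex{1,0} = 2
G(5) = mex{1,1} = 0
G(6) = mex{2,1} = 0
G(7) = mex{0,2} = 1
G(8) = mex{0,0,0} = 1
G(9) = mex{1,0,0} = 2
G(10) = mex{1,1,1} = 0
G(11) = mex{2,1,1} = 0
G(12) = mex{0,2,2} = 1
G(13) = mex{0,0,0} = 1
G(14) = mex{1,0,0} = 2
G(15) = mex{1,1,1} = 0
G(16) = mex{2,1,1} = 0
G(17) = mex{0,2,2} = 1
G(18) = mex{0,0,0} = 1
G(19) = mex{1,0,0} = 2
G(20) = mex{1,1,1} = 0
G(21) = mex{2,1,1} = 0
G(22) = mex{0,2,2} = 1
G(23) = mex{0,0,0} = 1
G(24) = mex{1,0,0} = 2
G(25) = mex{1,1,1} = 0

0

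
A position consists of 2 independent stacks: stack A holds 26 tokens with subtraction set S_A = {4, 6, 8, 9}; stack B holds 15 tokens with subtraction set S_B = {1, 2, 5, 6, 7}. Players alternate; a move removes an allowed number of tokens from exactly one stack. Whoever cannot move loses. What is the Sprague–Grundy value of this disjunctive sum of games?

1

Stack A, S = {4, 6, 8, 9}:
n :  0  1  2  3  4  5  6  7  8  9 10 11 12 13 14 15 16 17 18 19 20 21 22 23 24 25 26
G :  0  0  0  0  1  1  1  1  2  2  2  2  3  0  0  0  0  1  1  1  1  2  2  2  2  3  0
G_A(26) = 0.
Stack B, S = {1, 2, 5, 6, 7}:
G(0) = 0
G(1) = mex{0} = 1
G(2) = mex{1,0} = 2
G(3) = mex{2,1} = 0
G(4) = mex{0,2} = 1
G(5) = mex{1,0,0} = 2
G(6) = mex{2,1,1,0} = 3
G(7) = mex{3,2,2,1,0} = 4
G(8) = mex{4,3,0,2,1} = 5
G(9) = mex{5,4,1,0,2} = 3
G(10) = mex{3,5,2,1,0} = 4
G(11) = mex{4,3,3,2,1} = 0
G(12) = mex{0,4,4,3,2} = 1
G(13) = mex{1,0,5,4,3} = 2
G(14) = mex{2,1,3,5,4} = 0
G(15) = mex{0,2,4,3,5} = 1
G_B(15) = 1.
Combined Grundy value = 0 ⊕ 1 = 1.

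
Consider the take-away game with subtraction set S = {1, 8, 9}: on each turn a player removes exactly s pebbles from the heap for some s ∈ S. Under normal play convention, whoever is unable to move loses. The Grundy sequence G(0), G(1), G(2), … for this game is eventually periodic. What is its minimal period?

n :  0  1  2  3  4  5  6  7  8  9 10 11 12 13 14 15 16 17 18 19 20 21 22 23 24 25 26 27 28 29 30 31 32 33
G :  0  1  0  1  0  1  0  1  2  3  2  3  2  3  2  3  0  1  0  1  0  1  0  1  2  3  2  3  2  3  2  3  0  1
G(n+16) = G(n) holds for n = 0,…,8 (a full window of length max(S) = 9), so the sequence is purely periodic with period 16.

16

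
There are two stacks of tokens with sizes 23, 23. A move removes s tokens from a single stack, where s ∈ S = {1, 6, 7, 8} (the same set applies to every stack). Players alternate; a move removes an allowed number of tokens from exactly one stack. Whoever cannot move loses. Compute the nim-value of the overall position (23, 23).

0

All stacks use S = {1, 6, 7, 8}:
G(0) = 0
G(1) = mex{0} = 1
G(2) = mex{1} = 0
G(3) = mex{0} = 1
G(4) = mex{1} = 0
G(5) = mex{0} = 1
G(6) = mex{1,0} = 2
G(7) = mex{2,1,0} = 3
G(8) = mex{3,0,1,0} = 2
G(9) = mex{2,1,0,1} = 3
G(10) = mex{3,0,1,0} = 2
G(11) = mex{2,1,0,1} = 3
G(12) = mex{3,2,1,0} = 4
G(13) = mex{4,3,2,1} = 0
G(14) = mex{0,2,3,2} = 1
G(15) = mex{1,3,2,3} = 0
G(16) = mex{0,2,3,2} = 1
G(17) = mex{1,3,2,3} = 0
G(18) = mex{0,4,3,2} = 1
G(19) = mex{1,0,4,3} = 2
G(20) = mex{2,1,0,4} = 3
G(21) = mex{3,0,1,0} = 2
G(22) = mex{2,1,0,1} = 3
G(23) = mex{3,0,1,0} = 2
Stack A: G(23) = 2.
Stack B: G(23) = 2.
Combined Grundy value = 2 ⊕ 2 = 0.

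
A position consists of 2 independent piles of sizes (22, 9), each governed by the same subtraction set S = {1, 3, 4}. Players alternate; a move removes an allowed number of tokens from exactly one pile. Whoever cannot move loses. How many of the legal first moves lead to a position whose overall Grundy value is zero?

All piles use S = {1, 3, 4}:
G(0) = 0
G(1) = mex{0} = 1
G(2) = mex{1} = 0
G(3) = mex{0,0} = 1
G(4) = mex{1,1,0} = 2
G(5) = mex{2,0,1} = 3
G(6) = mex{3,1,0} = 2
G(7) = mex{2,2,1} = 0
G(8) = mex{0,3,2} = 1
G(9) = mex{1,2,3} = 0
G(10) = mex{0,0,2} = 1
G(11) = mex{1,1,0} = 2
G(12) = mex{2,0,1} = 3
G(13) = mex{3,1,0} = 2
G(14) = mex{2,2,1} = 0
G(15) = mex{0,3,2} = 1
G(16) = mex{1,2,3} = 0
G(17) = mex{0,0,2} = 1
G(18) = mex{1,1,0} = 2
G(19) = mex{2,0,1} = 3
G(20) = mex{3,1,0} = 2
G(21) = mex{2,2,1} = 0
G(22) = mex{0,3,2} = 1
Pile A: G(22) = 1.
Pile B: G(9) = 0.
Combined Grundy value = 1 ⊕ 0 = 1.
A winning move leaves total XOR = 0, i.e. changes one component's Grundy value g to g ⊕ X where X is the current total.
Pile A: need g' = 1⊕1 = 0. Options: 22−1→G=0, 22−3→G=3, 22−4→G=2. Hits: 1.
Pile B: need g' = 0⊕1 = 1. Options: 9−1→G=1, 9−3→G=2, 9−4→G=3. Hits: 1.

2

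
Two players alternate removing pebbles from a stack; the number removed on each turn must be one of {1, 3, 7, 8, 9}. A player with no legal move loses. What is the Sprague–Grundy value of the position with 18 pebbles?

0

n :  0  1  2  3  4  5  6  7  8  9 10 11 12 13 14 15 16 17 18
G :  0  1  0  1  0  1  0  1  2  3  2  3  2  3  2  3  0  1  0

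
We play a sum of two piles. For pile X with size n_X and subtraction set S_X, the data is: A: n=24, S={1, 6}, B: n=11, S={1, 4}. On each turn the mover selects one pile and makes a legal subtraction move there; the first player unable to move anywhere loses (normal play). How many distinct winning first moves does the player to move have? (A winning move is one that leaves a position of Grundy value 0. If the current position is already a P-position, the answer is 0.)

0

Pile A, S = {1, 6}:
G(0) = 0
G(1) = mex{0} = 1
G(2) = mex{1} = 0
G(3) = mex{0} = 1
G(4) = mex{1} = 0
G(5) = mex{0} = 1
G(6) = mex{1,0} = 2
G(7) = mex{2,1} = 0
G(8) = mex{0,0} = 1
G(9) = mex{1,1} = 0
G(10) = mex{0,0} = 1
G(11) = mex{1,1} = 0
G(12) = mex{0,2} = 1
G(13) = mex{1,0} = 2
G(14) = mex{2,1} = 0
G(15) = mex{0,0} = 1
G(16) = mex{1,1} = 0
G(17) = mex{0,0} = 1
G(18) = mex{1,1} = 0
G(19) = mex{0,2} = 1
G(20) = mex{1,0} = 2
G(21) = mex{2,1} = 0
G(22) = mex{0,0} = 1
G(23) = mex{1,1} = 0
G(24) = mex{0,0} = 1
G_A(24) = 1.
Pile B, S = {1, 4}:
n :  0  1  2  3  4  5  6  7  8  9 10 11
G :  0  1  0  1  2  0  1  0  1  2  0  1
G_B(11) = 1.
Combined Grundy value = 1 ⊕ 1 = 0.
A winning move leaves total XOR = 0, i.e. changes one component's Grundy value g to g ⊕ X where X is the current total.
Pile A: target g' = 1⊕0 = 1, but every legal move changes the Grundy value (mex property), so 0 moves.
Pile B: target g' = 1⊕0 = 1, but every legal move changes the Grundy value (mex property), so 0 moves.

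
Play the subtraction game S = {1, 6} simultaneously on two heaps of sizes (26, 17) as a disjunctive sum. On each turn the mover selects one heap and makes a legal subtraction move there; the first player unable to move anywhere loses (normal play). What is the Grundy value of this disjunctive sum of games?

0

All heaps use S = {1, 6}:
G(0) = 0
G(1) = mex{0} = 1
G(2) = mex{1} = 0
G(3) = mex{0} = 1
G(4) = mex{1} = 0
G(5) = mex{0} = 1
G(6) = mex{1,0} = 2
G(7) = mex{2,1} = 0
G(8) = mex{0,0} = 1
G(9) = mex{1,1} = 0
G(10) = mex{0,0} = 1
G(11) = mex{1,1} = 0
G(12) = mex{0,2} = 1
G(13) = mex{1,0} = 2
G(14) = mex{2,1} = 0
G(15) = mex{0,0} = 1
G(16) = mex{1,1} = 0
G(17) = mex{0,0} = 1
G(18) = mex{1,1} = 0
G(19) = mex{0,2} = 1
G(20) = mex{1,0} = 2
G(21) = mex{2,1} = 0
G(22) = mex{0,0} = 1
G(23) = mex{1,1} = 0
G(24) = mex{0,0} = 1
G(25) = mex{1,1} = 0
G(26) = mex{0,2} = 1
Heap A: G(26) = 1.
Heap B: G(17) = 1.
Combined Grundy value = 1 ⊕ 1 = 0.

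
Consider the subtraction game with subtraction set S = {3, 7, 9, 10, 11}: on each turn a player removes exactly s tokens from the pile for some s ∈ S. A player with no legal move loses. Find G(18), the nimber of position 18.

0

G(0) = 0
G(1) = mex{} = 0
G(2) = mex{} = 0
G(3) = mex{0} = 1
G(4) = mex{0} = 1
G(5) = mex{0} = 1
G(6) = mex{1} = 0
G(7) = mex{1,0} = 2
G(8) = mex{1,0} = 2
G(9) = mex{0,0,0} = 1
G(10) = mex{2,1,0,0} = 3
G(11) = mex{2,1,0,0,0} = 3
G(12) = mex{1,1,1,0,0} = 2
G(13) = mex{3,0,1,1,0} = 2
G(14) = mex{3,2,1,1,1} = 0
G(15) = mex{2,2,0,1,1} = 3
G(16) = mex{2,1,2,0,1} = 3
G(17) = mex{0,3,2,2,0} = 1
G(18) = mex{3,3,1,2,2} = 0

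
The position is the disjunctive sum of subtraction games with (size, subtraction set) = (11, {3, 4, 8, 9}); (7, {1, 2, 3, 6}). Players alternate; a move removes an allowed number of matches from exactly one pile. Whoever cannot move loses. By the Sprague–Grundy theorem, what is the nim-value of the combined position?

0

Pile A, S = {3, 4, 8, 9}:
G(0) = 0
G(1) = mex{} = 0
G(2) = mex{} = 0
G(3) = mex{0} = 1
G(4) = mex{0,0} = 1
G(5) = mex{0,0} = 1
G(6) = mex{1,0} = 2
G(7) = mex{1,1} = 0
G(8) = mex{1,1,0} = 2
G(9) = mex{2,1,0,0} = 3
G(10) = mex{0,2,0,0} = 1
G(11) = mex{2,0,1,0} = 3
G_A(11) = 3.
Pile B, S = {1, 2, 3, 6}:
n : 0 1 2 3 4 5 6 7
G : 0 1 2 3 0 1 2 3
G_B(7) = 3.
Combined Grundy value = 3 ⊕ 3 = 0.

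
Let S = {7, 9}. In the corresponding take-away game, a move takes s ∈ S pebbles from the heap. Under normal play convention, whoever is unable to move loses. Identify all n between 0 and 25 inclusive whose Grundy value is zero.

0, 1, 2, 3, 4, 5, 6, 16, 17, 18, 19, 20, 21, 22

n :  0  1  2  3  4  5  6  7  8  9 10 11 12 13 14 15 16 17 18 19 20 21 22 23 24 25
G :  0  0  0  0  0  0  0  1  1  1  1  1  1  1  2  2  0  0  0  0  0  0  0  1  1  1
P-positions are exactly the n with G(n) = 0.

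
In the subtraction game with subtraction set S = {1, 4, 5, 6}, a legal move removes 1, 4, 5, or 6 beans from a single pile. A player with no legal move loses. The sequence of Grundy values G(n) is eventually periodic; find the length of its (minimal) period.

G(0) = 0
G(1) = mex{0} = 1
G(2) = mex{1} = 0
G(3) = mex{0} = 1
G(4) = mex{1,0} = 2
G(5) = mex{2,1,0} = 3
G(6) = mex{3,0,1,0} = 2
G(7) = mex{2,1,0,1} = 3
G(8) = mex{3,2,1,0} = 4
G(9) = mex{4,3,2,1} = 0
G(10) = mex{0,2,3,2} = 1
G(11) = mex{1,3,2,3} = 0
G(12) = mex{0,4,3,2} = 1
G(13) = mex{1,0,4,3} = 2
G(14) = mex{2,1,0,4} = 3
G(15) = mex{3,0,1,0} = 2
G(16) = mex{2,1,0,1} = 3
G(17) = mex{3,2,1,0} = 4
G(18) = mex{4,3,2,1} = 0
G(19) = mex{0,2,3,2} = 1
G(n+9) = G(n) holds for n = 0,…,5 (a full window of length max(S) = 6), so the sequence is purely periodic with period 9.

9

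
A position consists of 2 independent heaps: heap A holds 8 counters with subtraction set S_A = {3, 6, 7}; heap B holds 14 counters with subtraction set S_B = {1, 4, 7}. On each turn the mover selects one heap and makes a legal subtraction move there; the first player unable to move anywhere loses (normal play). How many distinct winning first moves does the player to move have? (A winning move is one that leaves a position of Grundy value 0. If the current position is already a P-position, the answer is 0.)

Heap A, S = {3, 6, 7}:
G(0) = 0
G(1) = mex{} = 0
G(2) = mex{} = 0
G(3) = mex{0} = 1
G(4) = mex{0} = 1
G(5) = mex{0} = 1
G(6) = mex{1,0} = 2
G(7) = mex{1,0,0} = 2
G(8) = mex{1,0,0} = 2
G_A(8) = 2.
Heap B, S = {1, 4, 7}:
G(0) = 0
G(1) = mex{0} = 1
G(2) = mex{1} = 0
G(3) = mex{0} = 1
G(4) = mex{1,0} = 2
G(5) = mex{2,1} = 0
G(6) = mex{0,0} = 1
G(7) = mex{1,1,0} = 2
G(8) = mex{2,2,1} = 0
G(9) = mex{0,0,0} = 1
G(10) = mex{1,1,1} = 0
G(11) = mex{0,2,2} = 1
G(12) = mex{1,0,0} = 2
G(13) = mex{2,1,1} = 0
G(14) = mex{0,0,2} = 1
G_B(14) = 1.
Combined Grundy value = 2 ⊕ 1 = 3.
A winning move leaves total XOR = 0, i.e. changes one component's Grundy value g to g ⊕ X where X is the current total.
Heap A: need g' = 2⊕3 = 1. Options: 8−3→G=1, 8−6→G=0, 8−7→G=0. Hits: 1.
Heap B: need g' = 1⊕3 = 2. Options: 14−1→G=0, 14−4→G=0, 14−7→G=2. Hits: 1.

2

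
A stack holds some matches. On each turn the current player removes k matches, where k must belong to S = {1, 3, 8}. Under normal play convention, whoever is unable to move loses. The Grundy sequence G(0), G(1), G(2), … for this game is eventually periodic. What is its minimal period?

G(0) = 0
G(1) = mex{0} = 1
G(2) = mex{1} = 0
G(3) = mex{0,0} = 1
G(4) = mex{1,1} = 0
G(5) = mex{0,0} = 1
G(6) = mex{1,1} = 0
G(7) = mex{0,0} = 1
G(8) = mex{1,1,0} = 2
G(9) = mex{2,0,1} = 3
G(10) = mex{3,1,0} = 2
G(11) = mex{2,2,1} = 0
G(12) = mex{0,3,0} = 1
G(13) = mex{1,2,1} = 0
G(14) = mex{0,0,0} = 1
G(15) = mex{1,1,1} = 0
G(16) = mex{0,0,2} = 1
G(17) = mex{1,1,3} = 0
G(18) = mex{0,0,2} = 1
G(19) = mex{1,1,0} = 2
G(20) = mex{2,0,1} = 3
G(21) = mex{3,1,0} = 2
G(22) = mex{2,2,1} = 0
G(23) = mex{0,3,0} = 1
G(n+11) = G(n) holds for n = 0,…,7 (a full window of length max(S) = 8), so the sequence is purely periodic with period 11.

11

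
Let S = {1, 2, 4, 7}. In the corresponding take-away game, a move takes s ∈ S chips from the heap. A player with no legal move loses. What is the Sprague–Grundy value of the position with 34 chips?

1

G(0) = 0
G(1) = mex{0} = 1
G(2) = mex{1,0} = 2
G(3) = mex{2,1} = 0
G(4) = mex{0,2,0} = 1
G(5) = mex{1,0,1} = 2
G(6) = mex{2,1,2} = 0
G(7) = mex{0,2,0,0} = 1
G(8) = mex{1,0,1,1} = 2
G(9) = mex{2,1,2,2} = 0
G(10) = mex{0,2,0,0} = 1
G(11) = mex{1,0,1,1} = 2
G(12) = mex{2,1,2,2} = 0
G(13) = mex{0,2,0,0} = 1
G(14) = mex{1,0,1,1} = 2
G(15) = mex{2,1,2,2} = 0
G(16) = mex{0,2,0,0} = 1
G(17) = mex{1,0,1,1} = 2
G(18) = mex{2,1,2,2} = 0
G(19) = mex{0,2,0,0} = 1
G(20) = mex{1,0,1,1} = 2
G(21) = mex{2,1,2,2} = 0
G(22) = mex{0,2,0,0} = 1
G(23) = mex{1,0,1,1} = 2
G(24) = mex{2,1,2,2} = 0
G(25) = mex{0,2,0,0} = 1
G(26) = mex{1,0,1,1} = 2
G(27) = mex{2,1,2,2} = 0
G(28) = mex{0,2,0,0} = 1
G(29) = mex{1,0,1,1} = 2
G(30) = mex{2,1,2,2} = 0
G(31) = mex{0,2,0,0} = 1
G(32) = mex{1,0,1,1} = 2
G(33) = mex{2,1,2,2} = 0
G(34) = mex{0,2,0,0} = 1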